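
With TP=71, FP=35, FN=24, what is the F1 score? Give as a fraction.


Precision = 71/106 = 71/106. Recall = 71/95 = 71/95. F1 = 2*P*R/(P+R) = 142/201.

142/201


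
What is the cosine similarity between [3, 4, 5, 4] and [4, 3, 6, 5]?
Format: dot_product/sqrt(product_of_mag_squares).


dot = 74. |a|^2 = 66, |b|^2 = 86. cos = 74/sqrt(5676).

74/sqrt(5676)


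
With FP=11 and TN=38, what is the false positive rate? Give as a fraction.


FPR = FP / (FP + TN) = 11 / 49 = 11/49.

11/49


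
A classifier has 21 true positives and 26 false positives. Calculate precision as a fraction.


Precision = TP / (TP + FP) = 21 / 47 = 21/47.

21/47


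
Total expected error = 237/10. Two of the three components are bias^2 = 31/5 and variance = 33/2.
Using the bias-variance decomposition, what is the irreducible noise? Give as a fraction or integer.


Total error = bias^2 + variance + irreducible noise. So irreducible noise = 237/10 - 31/5 - 33/2 = 1.

1


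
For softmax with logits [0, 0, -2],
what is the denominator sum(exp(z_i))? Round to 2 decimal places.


Denom = e^0=1.0000 + e^0=1.0000 + e^-2=0.1353. Sum = 2.1353, which rounds to 2.14.

2.14


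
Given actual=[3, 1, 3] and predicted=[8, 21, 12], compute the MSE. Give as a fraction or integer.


MSE = (1/3) * ((3-8)^2=25 + (1-21)^2=400 + (3-12)^2=81). Sum = 506. MSE = 506/3.

506/3


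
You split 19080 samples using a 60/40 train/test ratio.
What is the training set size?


Test set = 19080 * 40% = 7632. Training set = 19080 - 7632 = 11448.

11448


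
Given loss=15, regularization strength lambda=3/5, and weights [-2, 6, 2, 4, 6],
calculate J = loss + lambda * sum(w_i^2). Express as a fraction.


L2 sq norm = sum(w^2) = 96. J = 15 + 3/5 * 96 = 363/5.

363/5


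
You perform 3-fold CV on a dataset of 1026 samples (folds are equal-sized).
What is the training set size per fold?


Each validation fold has 1026/3 = 342 samples. Training set = 1026 - 342 = 684.

684


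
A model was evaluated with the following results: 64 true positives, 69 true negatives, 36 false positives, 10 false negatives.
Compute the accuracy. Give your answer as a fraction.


Accuracy = (TP + TN) / (TP + TN + FP + FN) = (64 + 69) / 179 = 133/179.

133/179


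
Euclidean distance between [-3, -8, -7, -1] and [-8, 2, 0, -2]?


d = sqrt(sum of squared differences). (-3--8)^2=25, (-8-2)^2=100, (-7-0)^2=49, (-1--2)^2=1. Sum = 175.

sqrt(175)


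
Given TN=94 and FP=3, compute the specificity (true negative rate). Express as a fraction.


Specificity = TN / (TN + FP) = 94 / 97 = 94/97.

94/97


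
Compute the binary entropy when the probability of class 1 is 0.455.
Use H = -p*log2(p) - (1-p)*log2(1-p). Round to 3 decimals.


H = -0.455*log2(0.455) - 0.545*log2(0.545) = 0.994.

0.994


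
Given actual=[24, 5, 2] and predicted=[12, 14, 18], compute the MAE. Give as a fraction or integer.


MAE = (1/3) * (|24-12|=12 + |5-14|=9 + |2-18|=16). Sum = 37. MAE = 37/3.

37/3


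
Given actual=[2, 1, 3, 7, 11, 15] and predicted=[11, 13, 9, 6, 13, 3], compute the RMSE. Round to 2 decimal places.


MSE = 68.3333. RMSE = sqrt(68.3333) = 8.27.

8.27


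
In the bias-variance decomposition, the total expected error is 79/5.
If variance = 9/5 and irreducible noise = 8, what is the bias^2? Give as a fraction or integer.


Total error = bias^2 + variance + irreducible noise. So bias^2 = 79/5 - 9/5 - 8 = 6.

6


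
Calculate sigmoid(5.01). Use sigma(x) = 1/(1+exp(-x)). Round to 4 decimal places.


sigma(5.01) = 1/(1+e^(-5.01)) = 1/(1+0.006671) = 1/1.006671 = 0.9934.

0.9934


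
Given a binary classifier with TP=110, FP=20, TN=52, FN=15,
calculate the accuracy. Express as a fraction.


Accuracy = (TP + TN) / (TP + TN + FP + FN) = (110 + 52) / 197 = 162/197.

162/197


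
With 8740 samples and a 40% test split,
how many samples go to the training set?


Test set = 8740 * 40% = 3496. Training set = 8740 - 3496 = 5244.

5244


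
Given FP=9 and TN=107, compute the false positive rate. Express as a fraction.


FPR = FP / (FP + TN) = 9 / 116 = 9/116.

9/116


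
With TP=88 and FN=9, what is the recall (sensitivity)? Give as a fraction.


Recall = TP / (TP + FN) = 88 / 97 = 88/97.

88/97


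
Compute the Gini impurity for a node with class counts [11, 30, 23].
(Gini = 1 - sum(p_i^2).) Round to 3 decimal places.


Total = 64. Proportions: 11/64, 30/64, 23/64. sum(p_i^2) = 0.3784. Gini = 1 - 0.3784 = 0.6216, which rounds to 0.622.

0.622


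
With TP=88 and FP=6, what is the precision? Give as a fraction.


Precision = TP / (TP + FP) = 88 / 94 = 44/47.

44/47


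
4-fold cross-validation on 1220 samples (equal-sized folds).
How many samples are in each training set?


Each validation fold has 1220/4 = 305 samples. Training set = 1220 - 305 = 915.

915


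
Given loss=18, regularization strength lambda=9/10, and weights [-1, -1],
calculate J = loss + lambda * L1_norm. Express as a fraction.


L1 norm = sum(|w|) = 2. J = 18 + 9/10 * 2 = 99/5.

99/5


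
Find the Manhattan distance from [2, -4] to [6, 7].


d = sum of absolute differences: |2-6|=4 + |-4-7|=11 = 15.

15


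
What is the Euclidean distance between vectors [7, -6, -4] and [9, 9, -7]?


d = sqrt(sum of squared differences). (7-9)^2=4, (-6-9)^2=225, (-4--7)^2=9. Sum = 238.

sqrt(238)


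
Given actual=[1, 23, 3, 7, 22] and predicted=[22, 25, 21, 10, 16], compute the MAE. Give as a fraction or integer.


MAE = (1/5) * (|1-22|=21 + |23-25|=2 + |3-21|=18 + |7-10|=3 + |22-16|=6). Sum = 50. MAE = 10.

10


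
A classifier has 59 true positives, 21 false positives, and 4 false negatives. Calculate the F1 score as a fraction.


Precision = 59/80 = 59/80. Recall = 59/63 = 59/63. F1 = 2*P*R/(P+R) = 118/143.

118/143


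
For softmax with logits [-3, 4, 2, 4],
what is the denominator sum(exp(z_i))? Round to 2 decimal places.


Denom = e^-3=0.0498 + e^4=54.5982 + e^2=7.3891 + e^4=54.5982. Sum = 116.6353, which rounds to 116.64.

116.64


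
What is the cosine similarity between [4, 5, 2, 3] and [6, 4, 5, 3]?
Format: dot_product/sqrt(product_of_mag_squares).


dot = 63. |a|^2 = 54, |b|^2 = 86. cos = 63/sqrt(4644).

63/sqrt(4644)


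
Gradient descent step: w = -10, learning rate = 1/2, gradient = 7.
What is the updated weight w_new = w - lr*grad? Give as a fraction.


w_new = -10 - 1/2 * 7 = -10 - 7/2 = -27/2.

-27/2


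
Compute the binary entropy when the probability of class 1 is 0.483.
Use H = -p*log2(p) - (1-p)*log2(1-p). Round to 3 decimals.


H = -0.483*log2(0.483) - 0.517*log2(0.517) = 0.999.

0.999


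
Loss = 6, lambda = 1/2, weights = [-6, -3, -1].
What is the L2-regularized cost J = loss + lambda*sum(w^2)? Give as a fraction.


L2 sq norm = sum(w^2) = 46. J = 6 + 1/2 * 46 = 29.

29


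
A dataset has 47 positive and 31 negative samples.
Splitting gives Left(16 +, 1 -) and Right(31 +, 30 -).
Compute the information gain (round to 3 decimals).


H(parent) = 0.9694. H(left) = 0.3228, H(right) = 0.9998. Weighted = (17/78)*0.3228 + (61/78)*0.9998 = 0.8522. IG = 0.9694 - 0.8522 = 0.1172, which rounds to 0.117.

0.117


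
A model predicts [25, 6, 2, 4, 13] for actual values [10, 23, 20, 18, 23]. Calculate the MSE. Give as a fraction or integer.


MSE = (1/5) * ((10-25)^2=225 + (23-6)^2=289 + (20-2)^2=324 + (18-4)^2=196 + (23-13)^2=100). Sum = 1134. MSE = 1134/5.

1134/5


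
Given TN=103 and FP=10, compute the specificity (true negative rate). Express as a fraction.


Specificity = TN / (TN + FP) = 103 / 113 = 103/113.

103/113


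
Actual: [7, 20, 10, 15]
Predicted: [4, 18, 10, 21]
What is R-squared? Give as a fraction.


Mean(y) = 13. SS_res = 49. SS_tot = 98. R^2 = 1 - 49/(98) = 1/2.

1/2


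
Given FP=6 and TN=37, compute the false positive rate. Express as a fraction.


FPR = FP / (FP + TN) = 6 / 43 = 6/43.

6/43


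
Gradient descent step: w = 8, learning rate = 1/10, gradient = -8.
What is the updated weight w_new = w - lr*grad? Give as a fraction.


w_new = 8 - 1/10 * -8 = 8 - -4/5 = 44/5.

44/5


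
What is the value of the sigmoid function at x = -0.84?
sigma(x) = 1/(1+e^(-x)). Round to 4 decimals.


sigma(-0.84) = 1/(1+e^(0.84)) = 1/(1+2.316367) = 1/3.316367 = 0.3015.

0.3015


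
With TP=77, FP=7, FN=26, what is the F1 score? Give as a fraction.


Precision = 77/84 = 11/12. Recall = 77/103 = 77/103. F1 = 2*P*R/(P+R) = 14/17.

14/17


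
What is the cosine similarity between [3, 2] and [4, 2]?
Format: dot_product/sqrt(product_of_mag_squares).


dot = 16. |a|^2 = 13, |b|^2 = 20. cos = 16/sqrt(260).

16/sqrt(260)


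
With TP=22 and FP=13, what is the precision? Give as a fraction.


Precision = TP / (TP + FP) = 22 / 35 = 22/35.

22/35


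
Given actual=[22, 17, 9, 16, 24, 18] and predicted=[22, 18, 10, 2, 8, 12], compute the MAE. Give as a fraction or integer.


MAE = (1/6) * (|22-22|=0 + |17-18|=1 + |9-10|=1 + |16-2|=14 + |24-8|=16 + |18-12|=6). Sum = 38. MAE = 19/3.

19/3


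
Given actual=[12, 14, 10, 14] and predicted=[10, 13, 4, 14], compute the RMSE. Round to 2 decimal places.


MSE = 10.2500. RMSE = sqrt(10.2500) = 3.20.

3.20


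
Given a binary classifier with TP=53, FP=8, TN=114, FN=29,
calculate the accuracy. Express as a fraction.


Accuracy = (TP + TN) / (TP + TN + FP + FN) = (53 + 114) / 204 = 167/204.

167/204


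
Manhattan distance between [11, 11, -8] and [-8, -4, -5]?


d = sum of absolute differences: |11--8|=19 + |11--4|=15 + |-8--5|=3 = 37.

37


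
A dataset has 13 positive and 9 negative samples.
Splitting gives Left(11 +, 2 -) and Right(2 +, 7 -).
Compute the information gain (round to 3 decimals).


H(parent) = 0.9760. H(left) = 0.6194, H(right) = 0.7642. Weighted = (13/22)*0.6194 + (9/22)*0.7642 = 0.6786. IG = 0.9760 - 0.6786 = 0.2974, which rounds to 0.297.

0.297


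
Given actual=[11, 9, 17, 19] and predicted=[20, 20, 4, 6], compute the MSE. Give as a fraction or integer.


MSE = (1/4) * ((11-20)^2=81 + (9-20)^2=121 + (17-4)^2=169 + (19-6)^2=169). Sum = 540. MSE = 135.

135


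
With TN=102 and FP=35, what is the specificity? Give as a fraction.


Specificity = TN / (TN + FP) = 102 / 137 = 102/137.

102/137


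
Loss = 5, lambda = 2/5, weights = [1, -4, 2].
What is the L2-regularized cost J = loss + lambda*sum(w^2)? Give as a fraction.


L2 sq norm = sum(w^2) = 21. J = 5 + 2/5 * 21 = 67/5.

67/5


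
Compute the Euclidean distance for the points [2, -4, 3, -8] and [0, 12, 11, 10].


d = sqrt(sum of squared differences). (2-0)^2=4, (-4-12)^2=256, (3-11)^2=64, (-8-10)^2=324. Sum = 648.

sqrt(648)


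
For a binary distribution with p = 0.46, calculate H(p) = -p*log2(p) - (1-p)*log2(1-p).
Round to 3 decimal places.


H = -0.46*log2(0.46) - 0.54*log2(0.54) = 0.995.

0.995


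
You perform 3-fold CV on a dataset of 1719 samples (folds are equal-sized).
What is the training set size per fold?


Each validation fold has 1719/3 = 573 samples. Training set = 1719 - 573 = 1146.

1146


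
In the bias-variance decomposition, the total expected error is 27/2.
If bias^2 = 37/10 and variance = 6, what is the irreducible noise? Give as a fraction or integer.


Total error = bias^2 + variance + irreducible noise. So irreducible noise = 27/2 - 37/10 - 6 = 19/5.

19/5


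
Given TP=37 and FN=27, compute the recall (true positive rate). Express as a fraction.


Recall = TP / (TP + FN) = 37 / 64 = 37/64.

37/64


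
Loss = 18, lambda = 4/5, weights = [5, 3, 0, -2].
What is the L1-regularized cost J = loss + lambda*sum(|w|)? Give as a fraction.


L1 norm = sum(|w|) = 10. J = 18 + 4/5 * 10 = 26.

26


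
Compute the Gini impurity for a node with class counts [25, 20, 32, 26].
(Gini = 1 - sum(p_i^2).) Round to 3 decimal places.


Total = 103. Proportions: 25/103, 20/103, 32/103, 26/103. sum(p_i^2) = 0.2569. Gini = 1 - 0.2569 = 0.7431, which rounds to 0.743.

0.743


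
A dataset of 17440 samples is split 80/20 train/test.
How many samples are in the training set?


Test set = 17440 * 20% = 3488. Training set = 17440 - 3488 = 13952.

13952


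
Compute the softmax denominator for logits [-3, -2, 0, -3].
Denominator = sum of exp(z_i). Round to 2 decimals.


Denom = e^-3=0.0498 + e^-2=0.1353 + e^0=1.0000 + e^-3=0.0498. Sum = 1.2349, which rounds to 1.23.

1.23


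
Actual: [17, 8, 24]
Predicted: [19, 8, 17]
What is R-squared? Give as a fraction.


Mean(y) = 49/3. SS_res = 53. SS_tot = 386/3. R^2 = 1 - 53/(386/3) = 227/386.

227/386


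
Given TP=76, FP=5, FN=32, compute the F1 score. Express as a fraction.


Precision = 76/81 = 76/81. Recall = 76/108 = 19/27. F1 = 2*P*R/(P+R) = 152/189.

152/189


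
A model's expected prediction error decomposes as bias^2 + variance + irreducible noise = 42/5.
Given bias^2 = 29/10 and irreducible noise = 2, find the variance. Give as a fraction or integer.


Total error = bias^2 + variance + irreducible noise. So variance = 42/5 - 29/10 - 2 = 7/2.

7/2


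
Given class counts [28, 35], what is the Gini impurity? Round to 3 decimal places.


Total = 63. Proportions: 28/63, 35/63. sum(p_i^2) = 0.5062. Gini = 1 - 0.5062 = 0.4938, which rounds to 0.494.

0.494


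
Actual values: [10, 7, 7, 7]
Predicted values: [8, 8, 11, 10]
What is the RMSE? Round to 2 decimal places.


MSE = 7.5000. RMSE = sqrt(7.5000) = 2.74.

2.74


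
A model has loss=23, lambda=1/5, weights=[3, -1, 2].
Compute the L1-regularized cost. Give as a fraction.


L1 norm = sum(|w|) = 6. J = 23 + 1/5 * 6 = 121/5.

121/5


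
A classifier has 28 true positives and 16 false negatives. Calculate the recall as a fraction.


Recall = TP / (TP + FN) = 28 / 44 = 7/11.

7/11


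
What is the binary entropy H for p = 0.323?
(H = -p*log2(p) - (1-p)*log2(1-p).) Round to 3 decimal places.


H = -0.323*log2(0.323) - 0.677*log2(0.677) = 0.908.

0.908


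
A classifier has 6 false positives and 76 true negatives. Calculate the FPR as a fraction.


FPR = FP / (FP + TN) = 6 / 82 = 3/41.

3/41


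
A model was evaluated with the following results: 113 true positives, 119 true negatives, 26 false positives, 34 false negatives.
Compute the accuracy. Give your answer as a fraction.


Accuracy = (TP + TN) / (TP + TN + FP + FN) = (113 + 119) / 292 = 58/73.

58/73


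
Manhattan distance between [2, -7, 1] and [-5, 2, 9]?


d = sum of absolute differences: |2--5|=7 + |-7-2|=9 + |1-9|=8 = 24.

24


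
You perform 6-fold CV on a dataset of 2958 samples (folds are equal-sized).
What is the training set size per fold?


Each validation fold has 2958/6 = 493 samples. Training set = 2958 - 493 = 2465.

2465


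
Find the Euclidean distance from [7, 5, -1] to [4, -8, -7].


d = sqrt(sum of squared differences). (7-4)^2=9, (5--8)^2=169, (-1--7)^2=36. Sum = 214.

sqrt(214)


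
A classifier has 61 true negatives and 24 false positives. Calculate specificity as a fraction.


Specificity = TN / (TN + FP) = 61 / 85 = 61/85.

61/85


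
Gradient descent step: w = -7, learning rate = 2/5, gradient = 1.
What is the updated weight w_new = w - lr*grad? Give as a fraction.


w_new = -7 - 2/5 * 1 = -7 - 2/5 = -37/5.

-37/5


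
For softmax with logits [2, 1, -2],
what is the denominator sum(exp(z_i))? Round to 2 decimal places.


Denom = e^2=7.3891 + e^1=2.7183 + e^-2=0.1353. Sum = 10.2427, which rounds to 10.24.

10.24


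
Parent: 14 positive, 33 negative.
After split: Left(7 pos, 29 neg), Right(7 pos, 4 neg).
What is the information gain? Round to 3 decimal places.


H(parent) = 0.8787. H(left) = 0.7107, H(right) = 0.9457. Weighted = (36/47)*0.7107 + (11/47)*0.9457 = 0.7657. IG = 0.8787 - 0.7657 = 0.1130, which rounds to 0.113.

0.113


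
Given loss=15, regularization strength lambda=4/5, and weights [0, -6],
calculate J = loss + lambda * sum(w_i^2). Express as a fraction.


L2 sq norm = sum(w^2) = 36. J = 15 + 4/5 * 36 = 219/5.

219/5


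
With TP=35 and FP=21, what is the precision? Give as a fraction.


Precision = TP / (TP + FP) = 35 / 56 = 5/8.

5/8


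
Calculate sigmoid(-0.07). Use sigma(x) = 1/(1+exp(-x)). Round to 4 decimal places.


sigma(-0.07) = 1/(1+e^(0.07)) = 1/(1+1.072508) = 1/2.072508 = 0.4825.

0.4825


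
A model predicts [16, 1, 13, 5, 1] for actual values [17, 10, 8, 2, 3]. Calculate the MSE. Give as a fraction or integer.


MSE = (1/5) * ((17-16)^2=1 + (10-1)^2=81 + (8-13)^2=25 + (2-5)^2=9 + (3-1)^2=4). Sum = 120. MSE = 24.

24


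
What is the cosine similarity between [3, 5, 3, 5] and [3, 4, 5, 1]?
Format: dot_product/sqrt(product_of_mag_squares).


dot = 49. |a|^2 = 68, |b|^2 = 51. cos = 49/sqrt(3468).

49/sqrt(3468)


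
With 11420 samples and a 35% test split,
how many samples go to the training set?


Test set = 11420 * 35% = 3997. Training set = 11420 - 3997 = 7423.

7423


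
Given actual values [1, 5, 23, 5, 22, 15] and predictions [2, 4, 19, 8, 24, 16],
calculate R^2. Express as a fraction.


Mean(y) = 71/6. SS_res = 32. SS_tot = 2693/6. R^2 = 1 - 32/(2693/6) = 2501/2693.

2501/2693


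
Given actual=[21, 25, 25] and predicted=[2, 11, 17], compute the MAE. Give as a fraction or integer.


MAE = (1/3) * (|21-2|=19 + |25-11|=14 + |25-17|=8). Sum = 41. MAE = 41/3.

41/3


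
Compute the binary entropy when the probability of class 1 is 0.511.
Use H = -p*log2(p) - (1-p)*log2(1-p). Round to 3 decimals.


H = -0.511*log2(0.511) - 0.489*log2(0.489) = 1.000.

1.000


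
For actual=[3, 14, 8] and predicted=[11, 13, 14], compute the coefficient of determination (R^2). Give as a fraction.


Mean(y) = 25/3. SS_res = 101. SS_tot = 182/3. R^2 = 1 - 101/(182/3) = -121/182.

-121/182


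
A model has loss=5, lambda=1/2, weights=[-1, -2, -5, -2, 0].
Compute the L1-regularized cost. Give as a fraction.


L1 norm = sum(|w|) = 10. J = 5 + 1/2 * 10 = 10.

10


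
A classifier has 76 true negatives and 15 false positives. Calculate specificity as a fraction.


Specificity = TN / (TN + FP) = 76 / 91 = 76/91.

76/91


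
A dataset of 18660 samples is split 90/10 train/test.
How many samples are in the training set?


Test set = 18660 * 10% = 1866. Training set = 18660 - 1866 = 16794.

16794


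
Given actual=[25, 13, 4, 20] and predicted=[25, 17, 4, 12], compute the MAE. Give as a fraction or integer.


MAE = (1/4) * (|25-25|=0 + |13-17|=4 + |4-4|=0 + |20-12|=8). Sum = 12. MAE = 3.

3


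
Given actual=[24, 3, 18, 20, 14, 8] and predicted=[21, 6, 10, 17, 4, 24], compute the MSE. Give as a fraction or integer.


MSE = (1/6) * ((24-21)^2=9 + (3-6)^2=9 + (18-10)^2=64 + (20-17)^2=9 + (14-4)^2=100 + (8-24)^2=256). Sum = 447. MSE = 149/2.

149/2


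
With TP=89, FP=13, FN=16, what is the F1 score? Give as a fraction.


Precision = 89/102 = 89/102. Recall = 89/105 = 89/105. F1 = 2*P*R/(P+R) = 178/207.

178/207


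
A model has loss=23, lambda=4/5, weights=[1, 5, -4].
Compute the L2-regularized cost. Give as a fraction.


L2 sq norm = sum(w^2) = 42. J = 23 + 4/5 * 42 = 283/5.

283/5


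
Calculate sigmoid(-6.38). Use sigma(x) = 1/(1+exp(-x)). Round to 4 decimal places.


sigma(-6.38) = 1/(1+e^(6.38)) = 1/(1+589.927708) = 1/590.927708 = 0.0017.

0.0017


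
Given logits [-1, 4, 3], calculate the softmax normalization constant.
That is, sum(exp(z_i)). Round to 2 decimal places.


Denom = e^-1=0.3679 + e^4=54.5982 + e^3=20.0855. Sum = 75.0516, which rounds to 75.05.

75.05


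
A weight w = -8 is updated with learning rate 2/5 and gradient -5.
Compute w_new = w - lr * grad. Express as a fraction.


w_new = -8 - 2/5 * -5 = -8 - -2 = -6.

-6


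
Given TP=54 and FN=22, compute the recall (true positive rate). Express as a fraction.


Recall = TP / (TP + FN) = 54 / 76 = 27/38.

27/38


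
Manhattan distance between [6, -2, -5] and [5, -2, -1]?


d = sum of absolute differences: |6-5|=1 + |-2--2|=0 + |-5--1|=4 = 5.

5


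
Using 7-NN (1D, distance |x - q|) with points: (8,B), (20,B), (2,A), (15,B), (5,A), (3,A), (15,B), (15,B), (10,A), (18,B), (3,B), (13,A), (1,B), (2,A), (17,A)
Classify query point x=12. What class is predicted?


Distances: |8-12|=4, |20-12|=8, |2-12|=10, |15-12|=3, |5-12|=7, |3-12|=9, |15-12|=3, |15-12|=3, |10-12|=2, |18-12|=6, |3-12|=9, |13-12|=1, |1-12|=11, |2-12|=10, |17-12|=5. 7 nearest: (13,A), (10,A), (15,B), (15,B), (15,B), (8,B), (17,A). Counts: {'A': 3, 'B': 4}. Majority class: B.

B


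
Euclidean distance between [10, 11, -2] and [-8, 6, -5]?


d = sqrt(sum of squared differences). (10--8)^2=324, (11-6)^2=25, (-2--5)^2=9. Sum = 358.

sqrt(358)


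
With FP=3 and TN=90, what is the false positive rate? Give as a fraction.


FPR = FP / (FP + TN) = 3 / 93 = 1/31.

1/31


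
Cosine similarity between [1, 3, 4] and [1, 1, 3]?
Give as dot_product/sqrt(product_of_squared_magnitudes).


dot = 16. |a|^2 = 26, |b|^2 = 11. cos = 16/sqrt(286).

16/sqrt(286)


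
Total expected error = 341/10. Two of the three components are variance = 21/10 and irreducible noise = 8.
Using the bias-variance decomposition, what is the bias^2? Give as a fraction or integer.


Total error = bias^2 + variance + irreducible noise. So bias^2 = 341/10 - 21/10 - 8 = 24.

24


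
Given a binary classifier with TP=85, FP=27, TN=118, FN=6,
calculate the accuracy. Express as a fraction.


Accuracy = (TP + TN) / (TP + TN + FP + FN) = (85 + 118) / 236 = 203/236.

203/236


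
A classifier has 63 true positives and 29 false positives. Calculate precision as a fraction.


Precision = TP / (TP + FP) = 63 / 92 = 63/92.

63/92


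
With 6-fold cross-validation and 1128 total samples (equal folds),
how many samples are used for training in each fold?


Each validation fold has 1128/6 = 188 samples. Training set = 1128 - 188 = 940.

940


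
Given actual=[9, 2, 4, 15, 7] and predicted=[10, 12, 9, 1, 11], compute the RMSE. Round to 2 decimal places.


MSE = 67.6000. RMSE = sqrt(67.6000) = 8.22.

8.22


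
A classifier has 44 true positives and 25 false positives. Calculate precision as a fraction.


Precision = TP / (TP + FP) = 44 / 69 = 44/69.

44/69


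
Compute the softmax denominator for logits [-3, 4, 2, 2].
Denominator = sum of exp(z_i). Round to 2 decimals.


Denom = e^-3=0.0498 + e^4=54.5982 + e^2=7.3891 + e^2=7.3891. Sum = 69.4262, which rounds to 69.43.

69.43


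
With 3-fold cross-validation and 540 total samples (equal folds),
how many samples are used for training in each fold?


Each validation fold has 540/3 = 180 samples. Training set = 540 - 180 = 360.

360


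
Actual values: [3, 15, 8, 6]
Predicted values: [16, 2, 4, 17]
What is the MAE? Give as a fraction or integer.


MAE = (1/4) * (|3-16|=13 + |15-2|=13 + |8-4|=4 + |6-17|=11). Sum = 41. MAE = 41/4.

41/4


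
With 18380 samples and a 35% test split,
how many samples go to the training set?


Test set = 18380 * 35% = 6433. Training set = 18380 - 6433 = 11947.

11947


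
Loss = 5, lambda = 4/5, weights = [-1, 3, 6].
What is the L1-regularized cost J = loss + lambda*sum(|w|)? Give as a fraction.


L1 norm = sum(|w|) = 10. J = 5 + 4/5 * 10 = 13.

13


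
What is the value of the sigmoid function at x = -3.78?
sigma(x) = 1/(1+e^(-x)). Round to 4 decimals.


sigma(-3.78) = 1/(1+e^(3.78)) = 1/(1+43.816042) = 1/44.816042 = 0.0223.

0.0223


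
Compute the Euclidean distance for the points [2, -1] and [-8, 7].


d = sqrt(sum of squared differences). (2--8)^2=100, (-1-7)^2=64. Sum = 164.

sqrt(164)


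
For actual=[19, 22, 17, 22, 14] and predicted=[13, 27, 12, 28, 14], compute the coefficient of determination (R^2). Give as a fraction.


Mean(y) = 94/5. SS_res = 122. SS_tot = 234/5. R^2 = 1 - 122/(234/5) = -188/117.

-188/117


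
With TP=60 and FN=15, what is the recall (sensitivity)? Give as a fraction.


Recall = TP / (TP + FN) = 60 / 75 = 4/5.

4/5


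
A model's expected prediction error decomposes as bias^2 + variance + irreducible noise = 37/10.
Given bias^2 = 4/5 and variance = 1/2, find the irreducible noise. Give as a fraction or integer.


Total error = bias^2 + variance + irreducible noise. So irreducible noise = 37/10 - 4/5 - 1/2 = 12/5.

12/5


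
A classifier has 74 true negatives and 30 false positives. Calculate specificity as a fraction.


Specificity = TN / (TN + FP) = 74 / 104 = 37/52.

37/52


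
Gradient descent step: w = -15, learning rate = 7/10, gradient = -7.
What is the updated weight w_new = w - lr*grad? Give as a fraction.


w_new = -15 - 7/10 * -7 = -15 - -49/10 = -101/10.

-101/10


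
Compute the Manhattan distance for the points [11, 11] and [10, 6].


d = sum of absolute differences: |11-10|=1 + |11-6|=5 = 6.

6


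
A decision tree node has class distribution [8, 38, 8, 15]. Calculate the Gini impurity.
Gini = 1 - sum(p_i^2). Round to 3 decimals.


Total = 69. Proportions: 8/69, 38/69, 8/69, 15/69. sum(p_i^2) = 0.3774. Gini = 1 - 0.3774 = 0.6226, which rounds to 0.623.

0.623


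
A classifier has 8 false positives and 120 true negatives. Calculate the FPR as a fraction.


FPR = FP / (FP + TN) = 8 / 128 = 1/16.

1/16


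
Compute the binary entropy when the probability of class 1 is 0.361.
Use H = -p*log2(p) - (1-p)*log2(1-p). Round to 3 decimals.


H = -0.361*log2(0.361) - 0.639*log2(0.639) = 0.944.

0.944


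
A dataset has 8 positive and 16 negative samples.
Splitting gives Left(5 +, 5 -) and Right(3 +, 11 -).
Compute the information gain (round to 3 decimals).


H(parent) = 0.9183. H(left) = 1.0000, H(right) = 0.7496. Weighted = (10/24)*1.0000 + (14/24)*0.7496 = 0.8539. IG = 0.9183 - 0.8539 = 0.0644, which rounds to 0.064.

0.064


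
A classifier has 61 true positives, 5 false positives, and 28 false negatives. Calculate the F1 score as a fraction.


Precision = 61/66 = 61/66. Recall = 61/89 = 61/89. F1 = 2*P*R/(P+R) = 122/155.

122/155


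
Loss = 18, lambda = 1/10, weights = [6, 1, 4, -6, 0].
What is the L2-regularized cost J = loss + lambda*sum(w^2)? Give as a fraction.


L2 sq norm = sum(w^2) = 89. J = 18 + 1/10 * 89 = 269/10.

269/10


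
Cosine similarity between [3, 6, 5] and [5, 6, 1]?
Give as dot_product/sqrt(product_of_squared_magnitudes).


dot = 56. |a|^2 = 70, |b|^2 = 62. cos = 56/sqrt(4340).

56/sqrt(4340)


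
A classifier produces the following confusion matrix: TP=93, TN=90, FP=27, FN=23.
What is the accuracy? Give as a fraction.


Accuracy = (TP + TN) / (TP + TN + FP + FN) = (93 + 90) / 233 = 183/233.

183/233


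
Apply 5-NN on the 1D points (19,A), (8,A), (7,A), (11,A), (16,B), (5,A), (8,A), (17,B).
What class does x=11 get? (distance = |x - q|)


Distances: |19-11|=8, |8-11|=3, |7-11|=4, |11-11|=0, |16-11|=5, |5-11|=6, |8-11|=3, |17-11|=6. 5 nearest: (11,A), (8,A), (8,A), (7,A), (16,B). Counts: {'A': 4, 'B': 1}. Majority class: A.

A


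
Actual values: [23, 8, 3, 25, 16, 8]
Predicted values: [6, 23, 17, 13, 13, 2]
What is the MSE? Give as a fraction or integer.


MSE = (1/6) * ((23-6)^2=289 + (8-23)^2=225 + (3-17)^2=196 + (25-13)^2=144 + (16-13)^2=9 + (8-2)^2=36). Sum = 899. MSE = 899/6.

899/6


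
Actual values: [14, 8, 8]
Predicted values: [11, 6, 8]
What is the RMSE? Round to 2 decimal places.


MSE = 4.3333. RMSE = sqrt(4.3333) = 2.08.

2.08


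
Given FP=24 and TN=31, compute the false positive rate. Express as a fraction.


FPR = FP / (FP + TN) = 24 / 55 = 24/55.

24/55


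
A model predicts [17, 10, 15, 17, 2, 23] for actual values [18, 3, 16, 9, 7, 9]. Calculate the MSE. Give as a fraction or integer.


MSE = (1/6) * ((18-17)^2=1 + (3-10)^2=49 + (16-15)^2=1 + (9-17)^2=64 + (7-2)^2=25 + (9-23)^2=196). Sum = 336. MSE = 56.

56


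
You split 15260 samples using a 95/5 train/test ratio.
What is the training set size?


Test set = 15260 * 5% = 763. Training set = 15260 - 763 = 14497.

14497


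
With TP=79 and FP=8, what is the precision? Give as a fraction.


Precision = TP / (TP + FP) = 79 / 87 = 79/87.

79/87


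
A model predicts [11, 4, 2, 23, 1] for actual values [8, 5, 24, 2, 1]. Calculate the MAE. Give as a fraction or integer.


MAE = (1/5) * (|8-11|=3 + |5-4|=1 + |24-2|=22 + |2-23|=21 + |1-1|=0). Sum = 47. MAE = 47/5.

47/5


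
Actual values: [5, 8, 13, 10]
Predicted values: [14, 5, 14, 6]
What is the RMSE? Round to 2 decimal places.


MSE = 26.7500. RMSE = sqrt(26.7500) = 5.17.

5.17


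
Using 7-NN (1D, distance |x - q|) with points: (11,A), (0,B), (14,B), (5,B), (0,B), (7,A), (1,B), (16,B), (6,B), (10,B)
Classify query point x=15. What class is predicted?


Distances: |11-15|=4, |0-15|=15, |14-15|=1, |5-15|=10, |0-15|=15, |7-15|=8, |1-15|=14, |16-15|=1, |6-15|=9, |10-15|=5. 7 nearest: (14,B), (16,B), (11,A), (10,B), (7,A), (6,B), (5,B). Counts: {'B': 5, 'A': 2}. Majority class: B.

B


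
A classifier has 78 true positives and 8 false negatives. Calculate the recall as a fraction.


Recall = TP / (TP + FN) = 78 / 86 = 39/43.

39/43


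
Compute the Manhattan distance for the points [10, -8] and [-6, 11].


d = sum of absolute differences: |10--6|=16 + |-8-11|=19 = 35.

35


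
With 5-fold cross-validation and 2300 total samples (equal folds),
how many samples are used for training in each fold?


Each validation fold has 2300/5 = 460 samples. Training set = 2300 - 460 = 1840.

1840


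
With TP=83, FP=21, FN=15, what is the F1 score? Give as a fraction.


Precision = 83/104 = 83/104. Recall = 83/98 = 83/98. F1 = 2*P*R/(P+R) = 83/101.

83/101


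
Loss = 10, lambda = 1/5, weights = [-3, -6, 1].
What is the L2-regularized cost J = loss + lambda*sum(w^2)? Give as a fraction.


L2 sq norm = sum(w^2) = 46. J = 10 + 1/5 * 46 = 96/5.

96/5


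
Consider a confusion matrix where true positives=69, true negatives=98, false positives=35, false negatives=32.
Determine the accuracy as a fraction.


Accuracy = (TP + TN) / (TP + TN + FP + FN) = (69 + 98) / 234 = 167/234.

167/234


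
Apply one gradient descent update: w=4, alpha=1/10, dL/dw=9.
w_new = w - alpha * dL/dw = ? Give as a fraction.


w_new = 4 - 1/10 * 9 = 4 - 9/10 = 31/10.

31/10


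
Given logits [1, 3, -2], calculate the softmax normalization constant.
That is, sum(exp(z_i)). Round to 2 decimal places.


Denom = e^1=2.7183 + e^3=20.0855 + e^-2=0.1353. Sum = 22.9391, which rounds to 22.94.

22.94


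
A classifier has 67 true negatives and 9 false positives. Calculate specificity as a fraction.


Specificity = TN / (TN + FP) = 67 / 76 = 67/76.

67/76


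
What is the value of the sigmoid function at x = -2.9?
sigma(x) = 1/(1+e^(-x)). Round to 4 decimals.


sigma(-2.9) = 1/(1+e^(2.9)) = 1/(1+18.174145) = 1/19.174145 = 0.0522.

0.0522


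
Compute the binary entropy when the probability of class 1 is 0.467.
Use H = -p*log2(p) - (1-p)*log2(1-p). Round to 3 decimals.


H = -0.467*log2(0.467) - 0.533*log2(0.533) = 0.997.

0.997


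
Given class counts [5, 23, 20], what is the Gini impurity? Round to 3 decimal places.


Total = 48. Proportions: 5/48, 23/48, 20/48. sum(p_i^2) = 0.4141. Gini = 1 - 0.4141 = 0.5859, which rounds to 0.586.

0.586


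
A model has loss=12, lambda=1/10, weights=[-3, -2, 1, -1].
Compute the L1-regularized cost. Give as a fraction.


L1 norm = sum(|w|) = 7. J = 12 + 1/10 * 7 = 127/10.

127/10


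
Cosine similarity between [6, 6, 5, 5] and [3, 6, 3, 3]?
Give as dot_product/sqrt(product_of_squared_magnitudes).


dot = 84. |a|^2 = 122, |b|^2 = 63. cos = 84/sqrt(7686).

84/sqrt(7686)


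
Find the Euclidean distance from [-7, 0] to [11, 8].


d = sqrt(sum of squared differences). (-7-11)^2=324, (0-8)^2=64. Sum = 388.

sqrt(388)


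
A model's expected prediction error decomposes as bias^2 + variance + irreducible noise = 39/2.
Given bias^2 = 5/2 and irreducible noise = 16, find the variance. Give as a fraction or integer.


Total error = bias^2 + variance + irreducible noise. So variance = 39/2 - 5/2 - 16 = 1.

1


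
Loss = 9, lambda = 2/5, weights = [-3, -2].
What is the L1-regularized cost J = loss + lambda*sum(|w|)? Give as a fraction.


L1 norm = sum(|w|) = 5. J = 9 + 2/5 * 5 = 11.

11


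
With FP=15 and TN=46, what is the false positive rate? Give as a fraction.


FPR = FP / (FP + TN) = 15 / 61 = 15/61.

15/61


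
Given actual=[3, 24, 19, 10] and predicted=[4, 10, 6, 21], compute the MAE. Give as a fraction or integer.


MAE = (1/4) * (|3-4|=1 + |24-10|=14 + |19-6|=13 + |10-21|=11). Sum = 39. MAE = 39/4.

39/4


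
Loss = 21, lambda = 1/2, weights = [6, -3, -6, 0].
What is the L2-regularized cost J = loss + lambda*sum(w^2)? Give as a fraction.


L2 sq norm = sum(w^2) = 81. J = 21 + 1/2 * 81 = 123/2.

123/2


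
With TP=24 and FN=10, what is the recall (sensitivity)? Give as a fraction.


Recall = TP / (TP + FN) = 24 / 34 = 12/17.

12/17


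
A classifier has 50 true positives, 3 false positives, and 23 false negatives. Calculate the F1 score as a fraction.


Precision = 50/53 = 50/53. Recall = 50/73 = 50/73. F1 = 2*P*R/(P+R) = 50/63.

50/63


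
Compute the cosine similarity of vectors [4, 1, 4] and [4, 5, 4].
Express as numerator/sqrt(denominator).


dot = 37. |a|^2 = 33, |b|^2 = 57. cos = 37/sqrt(1881).

37/sqrt(1881)


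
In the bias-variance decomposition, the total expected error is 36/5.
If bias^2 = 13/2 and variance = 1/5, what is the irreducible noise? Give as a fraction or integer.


Total error = bias^2 + variance + irreducible noise. So irreducible noise = 36/5 - 13/2 - 1/5 = 1/2.

1/2


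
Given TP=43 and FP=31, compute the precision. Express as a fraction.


Precision = TP / (TP + FP) = 43 / 74 = 43/74.

43/74


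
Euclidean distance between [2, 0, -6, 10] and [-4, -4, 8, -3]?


d = sqrt(sum of squared differences). (2--4)^2=36, (0--4)^2=16, (-6-8)^2=196, (10--3)^2=169. Sum = 417.

sqrt(417)


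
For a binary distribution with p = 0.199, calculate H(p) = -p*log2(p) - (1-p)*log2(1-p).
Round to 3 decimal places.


H = -0.199*log2(0.199) - 0.801*log2(0.801) = 0.720.

0.720


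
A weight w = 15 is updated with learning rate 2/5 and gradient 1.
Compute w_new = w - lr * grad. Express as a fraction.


w_new = 15 - 2/5 * 1 = 15 - 2/5 = 73/5.

73/5


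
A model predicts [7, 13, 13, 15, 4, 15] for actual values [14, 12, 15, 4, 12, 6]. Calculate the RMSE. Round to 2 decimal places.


MSE = 53.3333. RMSE = sqrt(53.3333) = 7.30.

7.30


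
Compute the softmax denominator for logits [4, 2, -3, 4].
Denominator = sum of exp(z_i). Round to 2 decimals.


Denom = e^4=54.5982 + e^2=7.3891 + e^-3=0.0498 + e^4=54.5982. Sum = 116.6353, which rounds to 116.64.

116.64


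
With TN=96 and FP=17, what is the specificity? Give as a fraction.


Specificity = TN / (TN + FP) = 96 / 113 = 96/113.

96/113


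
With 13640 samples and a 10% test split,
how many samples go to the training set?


Test set = 13640 * 10% = 1364. Training set = 13640 - 1364 = 12276.

12276


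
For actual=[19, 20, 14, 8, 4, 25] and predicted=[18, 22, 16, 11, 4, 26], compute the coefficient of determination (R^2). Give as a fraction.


Mean(y) = 15. SS_res = 19. SS_tot = 312. R^2 = 1 - 19/(312) = 293/312.

293/312


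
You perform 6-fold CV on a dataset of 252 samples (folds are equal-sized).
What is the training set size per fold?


Each validation fold has 252/6 = 42 samples. Training set = 252 - 42 = 210.

210


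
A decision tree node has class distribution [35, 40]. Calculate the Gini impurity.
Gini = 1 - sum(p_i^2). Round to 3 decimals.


Total = 75. Proportions: 35/75, 40/75. sum(p_i^2) = 0.5022. Gini = 1 - 0.5022 = 0.4978, which rounds to 0.498.

0.498


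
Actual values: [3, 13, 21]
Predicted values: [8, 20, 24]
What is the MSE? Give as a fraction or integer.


MSE = (1/3) * ((3-8)^2=25 + (13-20)^2=49 + (21-24)^2=9). Sum = 83. MSE = 83/3.

83/3


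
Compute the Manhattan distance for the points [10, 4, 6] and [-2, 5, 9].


d = sum of absolute differences: |10--2|=12 + |4-5|=1 + |6-9|=3 = 16.

16


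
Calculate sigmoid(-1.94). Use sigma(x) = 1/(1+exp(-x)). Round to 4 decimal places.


sigma(-1.94) = 1/(1+e^(1.94)) = 1/(1+6.958751) = 1/7.958751 = 0.1256.

0.1256


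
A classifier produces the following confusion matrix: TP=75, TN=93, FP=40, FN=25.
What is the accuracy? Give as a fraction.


Accuracy = (TP + TN) / (TP + TN + FP + FN) = (75 + 93) / 233 = 168/233.

168/233


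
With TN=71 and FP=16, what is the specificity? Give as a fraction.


Specificity = TN / (TN + FP) = 71 / 87 = 71/87.

71/87


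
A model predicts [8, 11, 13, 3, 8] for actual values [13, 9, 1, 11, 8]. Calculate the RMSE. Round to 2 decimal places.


MSE = 47.4000. RMSE = sqrt(47.4000) = 6.88.

6.88


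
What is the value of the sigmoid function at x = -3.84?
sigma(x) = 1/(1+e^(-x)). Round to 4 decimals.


sigma(-3.84) = 1/(1+e^(3.84)) = 1/(1+46.525474) = 1/47.525474 = 0.0210.

0.0210


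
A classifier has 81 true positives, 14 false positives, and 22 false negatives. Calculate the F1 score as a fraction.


Precision = 81/95 = 81/95. Recall = 81/103 = 81/103. F1 = 2*P*R/(P+R) = 9/11.

9/11


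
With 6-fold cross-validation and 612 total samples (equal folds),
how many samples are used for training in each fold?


Each validation fold has 612/6 = 102 samples. Training set = 612 - 102 = 510.

510


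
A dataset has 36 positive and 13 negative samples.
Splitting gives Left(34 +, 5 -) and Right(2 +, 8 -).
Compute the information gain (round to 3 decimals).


H(parent) = 0.8346. H(left) = 0.5525, H(right) = 0.7219. Weighted = (39/49)*0.5525 + (10/49)*0.7219 = 0.5871. IG = 0.8346 - 0.5871 = 0.2475, which rounds to 0.248.

0.248


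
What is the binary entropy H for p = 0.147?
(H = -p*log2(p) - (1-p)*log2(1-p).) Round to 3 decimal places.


H = -0.147*log2(0.147) - 0.853*log2(0.853) = 0.602.

0.602


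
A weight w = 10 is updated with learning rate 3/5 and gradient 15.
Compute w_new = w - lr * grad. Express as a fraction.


w_new = 10 - 3/5 * 15 = 10 - 9 = 1.

1


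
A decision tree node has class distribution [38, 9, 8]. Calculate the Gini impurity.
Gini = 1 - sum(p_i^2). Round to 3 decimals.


Total = 55. Proportions: 38/55, 9/55, 8/55. sum(p_i^2) = 0.5253. Gini = 1 - 0.5253 = 0.4747, which rounds to 0.475.

0.475


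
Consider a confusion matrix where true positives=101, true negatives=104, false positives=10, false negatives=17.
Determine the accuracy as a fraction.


Accuracy = (TP + TN) / (TP + TN + FP + FN) = (101 + 104) / 232 = 205/232.

205/232


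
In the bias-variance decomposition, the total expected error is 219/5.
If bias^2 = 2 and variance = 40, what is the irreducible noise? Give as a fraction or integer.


Total error = bias^2 + variance + irreducible noise. So irreducible noise = 219/5 - 2 - 40 = 9/5.

9/5


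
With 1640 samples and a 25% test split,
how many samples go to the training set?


Test set = 1640 * 25% = 410. Training set = 1640 - 410 = 1230.

1230


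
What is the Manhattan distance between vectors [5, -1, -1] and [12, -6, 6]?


d = sum of absolute differences: |5-12|=7 + |-1--6|=5 + |-1-6|=7 = 19.

19


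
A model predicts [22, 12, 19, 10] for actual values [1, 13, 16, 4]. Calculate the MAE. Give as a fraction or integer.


MAE = (1/4) * (|1-22|=21 + |13-12|=1 + |16-19|=3 + |4-10|=6). Sum = 31. MAE = 31/4.

31/4


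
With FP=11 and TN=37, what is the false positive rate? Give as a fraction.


FPR = FP / (FP + TN) = 11 / 48 = 11/48.

11/48
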